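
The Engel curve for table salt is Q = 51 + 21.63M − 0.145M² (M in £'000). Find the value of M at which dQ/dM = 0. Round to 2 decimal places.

74.59

dQ/dM = 21.63 − 0.29M.
The good is inferior where dQ/dM < 0. Setting dQ/dM = 0 gives M = 21.63 / 0.29 = 74.59.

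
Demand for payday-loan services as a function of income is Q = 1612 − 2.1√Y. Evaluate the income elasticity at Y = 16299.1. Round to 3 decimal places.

-0.100

At Y = 16299.1: Q = 1343.897.
dQ/dY = -2.1/(2√Y) = -0.00822446 at this income.
η = (dQ/dY)·(Y/Q) = -0.00822446 × (16299.1/1343.897) = -0.100.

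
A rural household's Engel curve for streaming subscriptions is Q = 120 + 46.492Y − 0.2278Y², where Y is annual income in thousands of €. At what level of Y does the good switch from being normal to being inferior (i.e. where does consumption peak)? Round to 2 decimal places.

dQ/dY = 46.492 − 0.4556Y.
The good is inferior where dQ/dY < 0. Setting dQ/dY = 0 gives Y = 46.492 / 0.4556 = 102.05.

102.05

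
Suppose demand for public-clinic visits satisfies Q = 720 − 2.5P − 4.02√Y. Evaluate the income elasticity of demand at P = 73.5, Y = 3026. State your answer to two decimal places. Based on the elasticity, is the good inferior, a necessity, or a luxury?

At P = 73.5, Y = 3026: Q = 315.113.
Holding P constant, ∂Q/∂Y = -4.02/(2√Y) = -0.0365394.
η_Y = (∂Q/∂Y)·(Y/Q) = -0.0365394 × (3026/315.113) = -0.35.
Since η < 0, this is an inferior good.

-0.35 (inferior good)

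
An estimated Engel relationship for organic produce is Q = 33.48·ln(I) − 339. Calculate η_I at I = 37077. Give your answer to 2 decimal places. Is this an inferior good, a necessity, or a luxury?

2.53 (luxury)

At I = 37077: Q = 13.235.
dQ/dI = 33.48/I = 0.000902986 at this income.
η = (dQ/dI)·(I/Q) = 0.000902986 × (37077/13.235) = 2.53.
Since η > 1, the good is a luxury.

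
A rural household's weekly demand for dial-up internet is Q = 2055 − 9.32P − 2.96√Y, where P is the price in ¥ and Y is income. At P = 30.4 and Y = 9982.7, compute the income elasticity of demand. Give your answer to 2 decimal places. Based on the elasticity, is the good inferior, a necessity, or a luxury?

At P = 30.4, Y = 9982.7: Q = 1475.928.
Holding P constant, ∂Q/∂Y = -2.96/(2√Y) = -0.0148128.
η_Y = (∂Q/∂Y)·(Y/Q) = -0.0148128 × (9982.7/1475.928) = -0.10.
Since η < 0, this is an inferior good.

-0.10 (inferior good)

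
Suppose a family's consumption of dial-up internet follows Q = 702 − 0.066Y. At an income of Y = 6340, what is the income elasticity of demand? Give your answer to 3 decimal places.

At Y = 6340: Q = 283.560.
dQ/dY = −0.066.
η = (dQ/dY)·(Y/Q) = -0.066 × (6340/283.560) = -1.476.

-1.476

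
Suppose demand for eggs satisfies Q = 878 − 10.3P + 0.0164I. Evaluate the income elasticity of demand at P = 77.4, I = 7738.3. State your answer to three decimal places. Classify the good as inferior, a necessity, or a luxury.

0.611 (necessity)

At P = 77.4, I = 7738.3: Q = 207.688.
Holding P constant, ∂Q/∂I = 0.0164.
η_I = (∂Q/∂I)·(I/Q) = 0.0164 × (7738.3/207.688) = 0.611.
Since 0 < η < 1, this is a necessity.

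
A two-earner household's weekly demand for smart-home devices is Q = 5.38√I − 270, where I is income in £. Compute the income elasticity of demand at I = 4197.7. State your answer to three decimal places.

At I = 4197.7: Q = 78.568.
dQ/dI = 5.38/(2√I) = 0.041519 at this income.
η = (dQ/dI)·(I/Q) = 0.041519 × (4197.7/78.568) = 2.218.

2.218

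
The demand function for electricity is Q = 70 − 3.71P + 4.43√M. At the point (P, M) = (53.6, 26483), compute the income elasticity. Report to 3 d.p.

At P = 53.6, M = 26483: Q = 592.064.
Holding P constant, ∂Q/∂M = 4.43/(2√M) = 0.013611.
η_M = (∂Q/∂M)·(M/Q) = 0.013611 × (26483/592.064) = 0.609.

0.609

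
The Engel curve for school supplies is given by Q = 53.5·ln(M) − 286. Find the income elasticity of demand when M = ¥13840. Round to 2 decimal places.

0.24

At M = 13840: Q = 224.140.
dQ/dM = 53.5/M = 0.00386561 at this income.
η = (dQ/dM)·(M/Q) = 0.00386561 × (13840/224.140) = 0.24.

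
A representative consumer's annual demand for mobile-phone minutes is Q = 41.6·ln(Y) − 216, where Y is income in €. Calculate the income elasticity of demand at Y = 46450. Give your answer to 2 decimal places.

At Y = 46450: Q = 231.039.
dQ/dY = 41.6/Y = 0.000895587 at this income.
η = (dQ/dY)·(Y/Q) = 0.000895587 × (46450/231.039) = 0.18.

0.18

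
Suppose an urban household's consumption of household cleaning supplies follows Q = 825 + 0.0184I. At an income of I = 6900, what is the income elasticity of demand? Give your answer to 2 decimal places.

0.13

At I = 6900: Q = 951.960.
dQ/dI = 0.0184.
η = (dQ/dI)·(I/Q) = 0.0184 × (6900/951.960) = 0.13.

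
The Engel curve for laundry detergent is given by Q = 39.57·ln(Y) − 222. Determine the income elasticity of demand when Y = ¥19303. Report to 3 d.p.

At Y = 19303: Q = 168.477.
dQ/dY = 39.57/Y = 0.00204994 at this income.
η = (dQ/dY)·(Y/Q) = 0.00204994 × (19303/168.477) = 0.235.

0.235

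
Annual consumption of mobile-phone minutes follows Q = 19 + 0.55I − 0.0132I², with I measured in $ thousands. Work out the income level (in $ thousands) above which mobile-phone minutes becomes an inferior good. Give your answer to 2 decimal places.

20.83

dQ/dI = 0.55 − 0.0264I.
The good is inferior where dQ/dI < 0. Setting dQ/dI = 0 gives I = 0.55 / 0.0264 = 20.83.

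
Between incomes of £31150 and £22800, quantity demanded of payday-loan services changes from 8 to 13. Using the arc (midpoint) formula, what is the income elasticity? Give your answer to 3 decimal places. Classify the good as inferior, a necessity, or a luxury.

-1.538 (inferior good)

ΔQ = 13 − 8 = 5; midpoint Q̄ = (8 + 13)/2 = 10.5.
ΔI = 22800 − 31150 = -8350; midpoint Ī = (31150 + 22800)/2 = 26975.
η = (ΔQ/Q̄) ÷ (ΔI/Ī) = (5/10.5) ÷ (-8350/26975) = -1.538.
η < 0 ⇒ inferior good.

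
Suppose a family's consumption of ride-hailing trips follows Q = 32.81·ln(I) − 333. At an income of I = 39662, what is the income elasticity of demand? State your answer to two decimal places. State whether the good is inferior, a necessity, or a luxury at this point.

At I = 39662: Q = 14.397.
dQ/dI = 32.81/I = 0.00082724 at this income.
η = (dQ/dI)·(I/Q) = 0.00082724 × (39662/14.397) = 2.28.
Since η > 1, the good is a luxury.

2.28 (luxury)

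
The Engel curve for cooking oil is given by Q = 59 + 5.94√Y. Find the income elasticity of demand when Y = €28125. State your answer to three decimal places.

0.472

At Y = 28125: Q = 1055.168.
dQ/dY = 5.94/(2√Y) = 0.0177097 at this income.
η = (dQ/dY)·(Y/Q) = 0.0177097 × (28125/1055.168) = 0.472.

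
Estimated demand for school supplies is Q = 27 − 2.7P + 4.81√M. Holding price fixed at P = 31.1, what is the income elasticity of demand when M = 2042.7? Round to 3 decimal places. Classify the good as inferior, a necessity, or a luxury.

At P = 31.1, M = 2042.7: Q = 160.424.
Holding P constant, ∂Q/∂M = 4.81/(2√M) = 0.0532124.
η_M = (∂Q/∂M)·(M/Q) = 0.0532124 × (2042.7/160.424) = 0.678.
Since 0 < η < 1, this is a necessity.

0.678 (necessity)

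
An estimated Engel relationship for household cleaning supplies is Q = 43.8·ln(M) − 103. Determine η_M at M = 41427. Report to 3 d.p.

At M = 41427: Q = 362.668.
dQ/dM = 43.8/M = 0.00105728 at this income.
η = (dQ/dM)·(M/Q) = 0.00105728 × (41427/362.668) = 0.121.

0.121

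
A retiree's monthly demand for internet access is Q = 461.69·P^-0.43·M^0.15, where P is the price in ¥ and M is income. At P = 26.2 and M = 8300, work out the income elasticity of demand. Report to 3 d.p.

For a multiplicative demand Q = A·P^α·M^β, the income elasticity is β everywhere.
Here β = 0.15, so η = 0.150.

0.150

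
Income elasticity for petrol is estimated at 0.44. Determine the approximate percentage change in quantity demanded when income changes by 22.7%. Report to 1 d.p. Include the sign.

%ΔQ ≈ η × %ΔI = 0.44 × 22.7% = 10.0%.

10.0%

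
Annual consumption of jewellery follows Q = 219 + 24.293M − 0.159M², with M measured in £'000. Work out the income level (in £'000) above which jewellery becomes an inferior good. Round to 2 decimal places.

76.39

dQ/dM = 24.293 − 0.318M.
The good is inferior where dQ/dM < 0. Setting dQ/dM = 0 gives M = 24.293 / 0.318 = 76.39.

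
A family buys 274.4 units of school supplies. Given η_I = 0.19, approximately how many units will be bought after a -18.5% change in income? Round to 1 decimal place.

%ΔQ ≈ η × %ΔI = 0.19 × (-18.5%) = -3.515%.
New Q ≈ 274.4 × (1 − 0.03515) = 264.8.

264.8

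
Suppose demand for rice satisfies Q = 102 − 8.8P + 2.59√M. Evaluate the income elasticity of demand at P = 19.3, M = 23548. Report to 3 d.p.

At P = 19.3, M = 23548: Q = 329.605.
Holding P constant, ∂Q/∂M = 2.59/(2√M) = 0.00843903.
η_M = (∂Q/∂M)·(M/Q) = 0.00843903 × (23548/329.605) = 0.603.

0.603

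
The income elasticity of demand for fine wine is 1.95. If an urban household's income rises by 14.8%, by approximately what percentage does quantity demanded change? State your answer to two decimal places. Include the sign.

%ΔQ ≈ η × %ΔI = 1.95 × 14.8% = 28.86%.

28.86%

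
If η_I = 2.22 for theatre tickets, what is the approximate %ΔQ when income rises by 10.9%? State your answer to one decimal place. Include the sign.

24.2%

%ΔQ ≈ η × %ΔI = 2.22 × 10.9% = 24.2%.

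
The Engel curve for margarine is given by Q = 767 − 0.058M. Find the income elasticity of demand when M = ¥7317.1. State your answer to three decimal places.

At M = 7317.1: Q = 342.608.
dQ/dM = −0.058.
η = (dQ/dM)·(M/Q) = -0.058 × (7317.1/342.608) = -1.239.

-1.239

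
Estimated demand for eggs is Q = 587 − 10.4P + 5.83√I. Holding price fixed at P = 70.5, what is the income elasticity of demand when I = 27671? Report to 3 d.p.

At P = 70.5, I = 27671: Q = 823.597.
Holding P constant, ∂Q/∂I = 5.83/(2√I) = 0.0175237.
η_I = (∂Q/∂I)·(I/Q) = 0.0175237 × (27671/823.597) = 0.589.

0.589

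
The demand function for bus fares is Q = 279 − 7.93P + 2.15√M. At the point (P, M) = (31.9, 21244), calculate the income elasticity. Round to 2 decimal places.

0.46

At P = 31.9, M = 21244: Q = 339.402.
Holding P constant, ∂Q/∂M = 2.15/(2√M) = 0.00737548.
η_M = (∂Q/∂M)·(M/Q) = 0.00737548 × (21244/339.402) = 0.46.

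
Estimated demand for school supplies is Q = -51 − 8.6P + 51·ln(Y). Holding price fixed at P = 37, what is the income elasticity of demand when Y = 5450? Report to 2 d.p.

At P = 37, Y = 5450: Q = 69.572.
Holding P constant, ∂Q/∂Y = 51/Y = 0.0093578.
η_Y = (∂Q/∂Y)·(Y/Q) = 0.0093578 × (5450/69.572) = 0.73.

0.73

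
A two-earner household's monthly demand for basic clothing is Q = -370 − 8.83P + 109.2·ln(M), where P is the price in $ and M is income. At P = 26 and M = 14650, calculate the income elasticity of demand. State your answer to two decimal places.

At P = 26, M = 14650: Q = 447.888.
Holding P constant, ∂Q/∂M = 109.2/M = 0.00745392.
η_M = (∂Q/∂M)·(M/Q) = 0.00745392 × (14650/447.888) = 0.24.

0.24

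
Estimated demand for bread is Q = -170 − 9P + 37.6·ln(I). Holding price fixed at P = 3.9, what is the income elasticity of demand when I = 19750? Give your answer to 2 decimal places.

0.23

At P = 3.9, I = 19750: Q = 166.798.
Holding P constant, ∂Q/∂I = 37.6/I = 0.0019038.
η_I = (∂Q/∂I)·(I/Q) = 0.0019038 × (19750/166.798) = 0.23.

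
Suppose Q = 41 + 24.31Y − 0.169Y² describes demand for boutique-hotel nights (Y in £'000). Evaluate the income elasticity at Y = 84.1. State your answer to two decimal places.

At Y = 84.1: Q = 890.1661.
dQ/dY = 24.31 − 0.338Y = -4.11580.
η = (dQ/dY)·(Y/Q) = -4.11580 × (84.1/890.1661) = -0.39.

-0.39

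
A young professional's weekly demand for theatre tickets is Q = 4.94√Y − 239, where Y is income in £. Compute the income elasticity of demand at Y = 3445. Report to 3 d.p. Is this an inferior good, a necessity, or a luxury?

2.845 (luxury)

At Y = 3445: Q = 50.949.
dQ/dY = 4.94/(2√Y) = 0.0420826 at this income.
η = (dQ/dY)·(Y/Q) = 0.0420826 × (3445/50.949) = 2.845.
Since η > 1, the good is a luxury.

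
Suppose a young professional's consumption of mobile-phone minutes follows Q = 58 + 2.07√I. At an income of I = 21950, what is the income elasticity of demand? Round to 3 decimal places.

At I = 21950: Q = 364.682.
dQ/dI = 2.07/(2√I) = 0.00698591 at this income.
η = (dQ/dI)·(I/Q) = 0.00698591 × (21950/364.682) = 0.420.

0.420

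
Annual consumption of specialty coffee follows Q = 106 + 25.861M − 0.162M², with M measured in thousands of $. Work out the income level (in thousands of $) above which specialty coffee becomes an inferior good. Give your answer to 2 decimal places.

dQ/dM = 25.861 − 0.324M.
The good is inferior where dQ/dM < 0. Setting dQ/dM = 0 gives M = 25.861 / 0.324 = 79.82.

79.82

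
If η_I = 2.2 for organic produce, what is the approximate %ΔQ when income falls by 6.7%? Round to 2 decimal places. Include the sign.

-14.74%

%ΔQ ≈ η × %ΔI = 2.2 × (-6.7%) = -14.74%.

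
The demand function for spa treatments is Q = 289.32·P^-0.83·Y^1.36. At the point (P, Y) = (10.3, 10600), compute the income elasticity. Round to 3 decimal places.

For a multiplicative demand Q = A·P^α·Y^β, the income elasticity is β everywhere.
Here β = 1.36, so η = 1.360.

1.360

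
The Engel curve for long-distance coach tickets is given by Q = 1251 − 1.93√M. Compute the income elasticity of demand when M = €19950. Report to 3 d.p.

-0.139

At M = 19950: Q = 978.398.
dQ/dM = -1.93/(2√M) = -0.00683213 at this income.
η = (dQ/dM)·(M/Q) = -0.00683213 × (19950/978.398) = -0.139.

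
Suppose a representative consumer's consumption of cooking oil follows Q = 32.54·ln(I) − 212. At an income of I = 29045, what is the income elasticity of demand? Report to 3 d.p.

At I = 29045: Q = 122.401.
dQ/dI = 32.54/I = 0.00112033 at this income.
η = (dQ/dI)·(I/Q) = 0.00112033 × (29045/122.401) = 0.266.

0.266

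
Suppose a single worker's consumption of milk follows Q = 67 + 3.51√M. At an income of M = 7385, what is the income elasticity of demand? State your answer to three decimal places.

0.409

At M = 7385: Q = 368.635.
dQ/dM = 3.51/(2√M) = 0.0204222 at this income.
η = (dQ/dM)·(M/Q) = 0.0204222 × (7385/368.635) = 0.409.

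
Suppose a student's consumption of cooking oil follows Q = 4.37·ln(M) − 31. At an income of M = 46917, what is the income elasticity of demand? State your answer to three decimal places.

0.273

At M = 46917: Q = 16.004.
dQ/dM = 4.37/M = 0.0000931432 at this income.
η = (dQ/dM)·(M/Q) = 0.0000931432 × (46917/16.004) = 0.273.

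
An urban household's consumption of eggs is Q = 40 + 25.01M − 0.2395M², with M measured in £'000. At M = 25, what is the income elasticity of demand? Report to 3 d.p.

0.632

At M = 25: Q = 515.5625.
dQ/dM = 25.01 − 0.479M = 13.03500.
η = (dQ/dM)·(M/Q) = 13.03500 × (25/515.5625) = 0.632.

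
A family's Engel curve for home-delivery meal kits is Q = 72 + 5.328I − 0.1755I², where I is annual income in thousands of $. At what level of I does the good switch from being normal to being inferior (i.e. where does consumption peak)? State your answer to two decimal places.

15.18

dQ/dI = 5.328 − 0.351I.
The good is inferior where dQ/dI < 0. Setting dQ/dI = 0 gives I = 5.328 / 0.351 = 15.18.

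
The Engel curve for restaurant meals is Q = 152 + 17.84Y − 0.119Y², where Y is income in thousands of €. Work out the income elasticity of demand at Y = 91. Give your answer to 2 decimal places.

At Y = 91: Q = 790.0010.
dQ/dY = 17.84 − 0.238Y = -3.81800.
η = (dQ/dY)·(Y/Q) = -3.81800 × (91/790.0010) = -0.44.

-0.44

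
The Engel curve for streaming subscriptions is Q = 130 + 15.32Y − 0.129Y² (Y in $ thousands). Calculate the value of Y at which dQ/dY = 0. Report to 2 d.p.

59.38

dQ/dY = 15.32 − 0.258Y.
The good is inferior where dQ/dY < 0. Setting dQ/dY = 0 gives Y = 15.32 / 0.258 = 59.38.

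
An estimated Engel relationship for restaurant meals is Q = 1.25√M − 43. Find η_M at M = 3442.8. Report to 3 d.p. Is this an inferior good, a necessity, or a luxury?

At M = 3442.8: Q = 30.344.
dQ/dM = 1.25/(2√M) = 0.0106518 at this income.
η = (dQ/dM)·(M/Q) = 0.0106518 × (3442.8/30.344) = 1.209.
Since η > 1, the good is a luxury.

1.209 (luxury)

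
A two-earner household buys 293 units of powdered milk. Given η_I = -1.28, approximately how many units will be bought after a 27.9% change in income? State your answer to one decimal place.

188.4

%ΔQ ≈ η × %ΔI = -1.28 × 27.9% = -35.712%.
New Q ≈ 293 × (1 − 0.35712) = 188.4.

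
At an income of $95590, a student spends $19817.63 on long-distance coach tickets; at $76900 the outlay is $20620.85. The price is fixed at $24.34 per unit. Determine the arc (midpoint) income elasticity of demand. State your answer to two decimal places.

-0.18

With a constant price, Q₁ = 19817.63/24.34 = 814.200 and Q₂ = 20620.85/24.34 = 847.200 (equivalently, work directly with expenditure since P cancels).
Midpoint %ΔQ = (20620.85 − 19817.63)/20219.24 = 0.03973; midpoint %ΔI = (76900 − 95590)/86245 = -0.21671.
η = 0.03973 / -0.21671 = -0.18.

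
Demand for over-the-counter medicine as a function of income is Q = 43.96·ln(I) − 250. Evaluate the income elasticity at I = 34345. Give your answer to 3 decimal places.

0.210

At I = 34345: Q = 209.128.
dQ/dI = 43.96/I = 0.00127995 at this income.
η = (dQ/dI)·(I/Q) = 0.00127995 × (34345/209.128) = 0.210.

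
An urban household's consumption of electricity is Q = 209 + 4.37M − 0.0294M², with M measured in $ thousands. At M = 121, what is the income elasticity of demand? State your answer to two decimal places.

At M = 121: Q = 307.3246.
dQ/dM = 4.37 − 0.0588M = -2.74480.
η = (dQ/dM)·(M/Q) = -2.74480 × (121/307.3246) = -1.08.

-1.08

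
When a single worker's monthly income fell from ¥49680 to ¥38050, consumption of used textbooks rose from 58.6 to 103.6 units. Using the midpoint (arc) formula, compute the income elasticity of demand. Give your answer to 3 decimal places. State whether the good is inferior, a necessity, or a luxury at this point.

-2.093 (inferior good)

ΔQ = 103.6 − 58.6 = 45; midpoint Q̄ = (58.6 + 103.6)/2 = 81.1.
ΔI = 38050 − 49680 = -11630; midpoint Ī = (49680 + 38050)/2 = 43865.
η = (ΔQ/Q̄) ÷ (ΔI/Ī) = (45/81.1) ÷ (-11630/43865) = -2.093.
η < 0 ⇒ inferior good.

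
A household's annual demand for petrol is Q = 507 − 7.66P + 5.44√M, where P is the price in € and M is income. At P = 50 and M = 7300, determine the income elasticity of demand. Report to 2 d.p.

At P = 50, M = 7300: Q = 588.794.
Holding P constant, ∂Q/∂M = 5.44/(2√M) = 0.0318352.
η_M = (∂Q/∂M)·(M/Q) = 0.0318352 × (7300/588.794) = 0.39.

0.39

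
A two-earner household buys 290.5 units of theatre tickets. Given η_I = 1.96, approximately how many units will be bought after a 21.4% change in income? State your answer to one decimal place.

%ΔQ ≈ η × %ΔI = 1.96 × 21.4% = 41.944%.
New Q ≈ 290.5 × (1 + 0.41944) = 412.3.

412.3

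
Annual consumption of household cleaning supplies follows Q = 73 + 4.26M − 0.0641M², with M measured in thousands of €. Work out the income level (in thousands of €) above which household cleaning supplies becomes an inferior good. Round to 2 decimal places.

33.23

dQ/dM = 4.26 − 0.1282M.
The good is inferior where dQ/dM < 0. Setting dQ/dM = 0 gives M = 4.26 / 0.1282 = 33.23.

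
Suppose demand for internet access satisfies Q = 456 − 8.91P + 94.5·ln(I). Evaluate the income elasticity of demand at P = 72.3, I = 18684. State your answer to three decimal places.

0.127

At P = 72.3, I = 18684: Q = 741.254.
Holding P constant, ∂Q/∂I = 94.5/I = 0.0050578.
η_I = (∂Q/∂I)·(I/Q) = 0.0050578 × (18684/741.254) = 0.127.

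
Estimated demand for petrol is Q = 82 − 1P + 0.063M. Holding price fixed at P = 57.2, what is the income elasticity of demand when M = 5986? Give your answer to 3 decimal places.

0.938

At P = 57.2, M = 5986: Q = 401.918.
Holding P constant, ∂Q/∂M = 0.063.
η_M = (∂Q/∂M)·(M/Q) = 0.063 × (5986/401.918) = 0.938.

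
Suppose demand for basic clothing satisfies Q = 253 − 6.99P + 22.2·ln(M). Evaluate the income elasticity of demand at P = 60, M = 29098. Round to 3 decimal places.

0.359

At P = 60, M = 29098: Q = 61.781.
Holding P constant, ∂Q/∂M = 22.2/M = 0.000762939.
η_M = (∂Q/∂M)·(M/Q) = 0.000762939 × (29098/61.781) = 0.359.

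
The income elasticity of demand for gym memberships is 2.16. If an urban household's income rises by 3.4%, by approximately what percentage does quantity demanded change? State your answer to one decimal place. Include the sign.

7.3%

%ΔQ ≈ η × %ΔI = 2.16 × 3.4% = 7.3%.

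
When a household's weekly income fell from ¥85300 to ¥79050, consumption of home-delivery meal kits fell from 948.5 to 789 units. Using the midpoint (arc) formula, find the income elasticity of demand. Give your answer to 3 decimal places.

2.414

ΔQ = 789 − 948.5 = -159.5; midpoint Q̄ = (948.5 + 789)/2 = 868.75.
ΔI = 79050 − 85300 = -6250; midpoint Ī = (85300 + 79050)/2 = 82175.
η = (ΔQ/Q̄) ÷ (ΔI/Ī) = (-159.5/868.75) ÷ (-6250/82175) = 2.414.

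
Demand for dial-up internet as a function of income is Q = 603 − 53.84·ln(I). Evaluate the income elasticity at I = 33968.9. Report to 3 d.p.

At I = 33968.9: Q = 41.276.
dQ/dI = -53.84/I = -0.00158498 at this income.
η = (dQ/dI)·(I/Q) = -0.00158498 × (33968.9/41.276) = -1.304.

-1.304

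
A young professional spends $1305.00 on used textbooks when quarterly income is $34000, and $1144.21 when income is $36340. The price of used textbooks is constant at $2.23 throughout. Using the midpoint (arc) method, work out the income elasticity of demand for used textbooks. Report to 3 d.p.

With a constant price, Q₁ = 1305.00/2.23 = 585.202 and Q₂ = 1144.21/2.23 = 513.099 (equivalently, work directly with expenditure since P cancels).
Midpoint %ΔQ = (1144.21 − 1305.00)/1224.61 = -0.13130; midpoint %ΔI = (36340 − 34000)/35170 = 0.06653.
η = -0.13130 / 0.06653 = -1.973.

-1.973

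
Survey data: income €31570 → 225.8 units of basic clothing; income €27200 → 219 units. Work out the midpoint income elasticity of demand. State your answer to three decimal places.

0.206

ΔQ = 219 − 225.8 = -6.8; midpoint Q̄ = (225.8 + 219)/2 = 222.4.
ΔI = 27200 − 31570 = -4370; midpoint Ī = (31570 + 27200)/2 = 29385.
η = (ΔQ/Q̄) ÷ (ΔI/Ī) = (-6.8/222.4) ÷ (-4370/29385) = 0.206.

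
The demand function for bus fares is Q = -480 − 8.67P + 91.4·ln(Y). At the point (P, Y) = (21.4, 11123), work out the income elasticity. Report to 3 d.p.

At P = 21.4, Y = 11123: Q = 186.015.
Holding P constant, ∂Q/∂Y = 91.4/Y = 0.00821721.
η_Y = (∂Q/∂Y)·(Y/Q) = 0.00821721 × (11123/186.015) = 0.491.

0.491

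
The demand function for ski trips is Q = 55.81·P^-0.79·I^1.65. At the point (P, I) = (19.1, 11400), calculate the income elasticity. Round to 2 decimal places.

1.65

For a multiplicative demand Q = A·P^α·I^β, the income elasticity is β everywhere.
Here β = 1.65, so η = 1.65.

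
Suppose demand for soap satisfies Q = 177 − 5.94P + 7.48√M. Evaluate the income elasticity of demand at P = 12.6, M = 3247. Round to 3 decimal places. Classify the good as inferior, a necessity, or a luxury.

At P = 12.6, M = 3247: Q = 528.385.
Holding P constant, ∂Q/∂M = 7.48/(2√M) = 0.0656342.
η_M = (∂Q/∂M)·(M/Q) = 0.0656342 × (3247/528.385) = 0.403.
Since 0 < η < 1, this is a necessity.

0.403 (necessity)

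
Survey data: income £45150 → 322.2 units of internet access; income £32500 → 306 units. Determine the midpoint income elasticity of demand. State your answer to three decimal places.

0.158

ΔQ = 306 − 322.2 = -16.2; midpoint Q̄ = (322.2 + 306)/2 = 314.1.
ΔI = 32500 − 45150 = -12650; midpoint Ī = (45150 + 32500)/2 = 38825.
η = (ΔQ/Q̄) ÷ (ΔI/Ī) = (-16.2/314.1) ÷ (-12650/38825) = 0.158.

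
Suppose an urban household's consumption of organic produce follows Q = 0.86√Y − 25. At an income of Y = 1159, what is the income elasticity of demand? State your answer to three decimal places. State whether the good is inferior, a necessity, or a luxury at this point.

At Y = 1159: Q = 4.278.
dQ/dY = 0.86/(2√Y) = 0.0126307 at this income.
η = (dQ/dY)·(Y/Q) = 0.0126307 × (1159/4.278) = 3.422.
Since η > 1, the good is a luxury.

3.422 (luxury)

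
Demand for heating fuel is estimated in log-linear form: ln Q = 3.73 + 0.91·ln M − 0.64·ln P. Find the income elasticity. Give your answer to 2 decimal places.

0.91

In a log-linear demand, the coefficient on ln M is the income elasticity.
So η = 0.91.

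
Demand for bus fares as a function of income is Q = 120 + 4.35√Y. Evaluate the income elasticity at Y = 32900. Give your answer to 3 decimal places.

0.434

At Y = 32900: Q = 909.019.
dQ/dY = 4.35/(2√Y) = 0.0119912 at this income.
η = (dQ/dY)·(Y/Q) = 0.0119912 × (32900/909.019) = 0.434.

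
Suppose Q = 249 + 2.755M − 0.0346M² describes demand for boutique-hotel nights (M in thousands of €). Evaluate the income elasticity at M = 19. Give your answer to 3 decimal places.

At M = 19: Q = 288.8544.
dQ/dM = 2.755 − 0.0692M = 1.44020.
η = (dQ/dM)·(M/Q) = 1.44020 × (19/288.8544) = 0.095.

0.095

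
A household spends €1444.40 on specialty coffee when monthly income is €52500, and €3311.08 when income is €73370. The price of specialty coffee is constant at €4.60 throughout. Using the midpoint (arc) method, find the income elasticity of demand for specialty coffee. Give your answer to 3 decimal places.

With a constant price, Q₁ = 1444.40/4.60 = 314.000 and Q₂ = 3311.08/4.60 = 719.800 (equivalently, work directly with expenditure since P cancels).
Midpoint %ΔQ = (3311.08 − 1444.40)/2377.74 = 0.78506; midpoint %ΔI = (73370 − 52500)/62935 = 0.33161.
η = 0.78506 / 0.33161 = 2.367.

2.367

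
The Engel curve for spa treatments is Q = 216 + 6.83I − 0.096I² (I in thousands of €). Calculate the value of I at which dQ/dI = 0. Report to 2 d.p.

35.57

dQ/dI = 6.83 − 0.192I.
The good is inferior where dQ/dI < 0. Setting dQ/dI = 0 gives I = 6.83 / 0.192 = 35.57.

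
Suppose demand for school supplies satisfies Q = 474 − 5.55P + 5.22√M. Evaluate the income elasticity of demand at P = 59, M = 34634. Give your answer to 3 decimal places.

At P = 59, M = 34634: Q = 1118.003.
Holding P constant, ∂Q/∂M = 5.22/(2√M) = 0.0140246.
η_M = (∂Q/∂M)·(M/Q) = 0.0140246 × (34634/1118.003) = 0.434.

0.434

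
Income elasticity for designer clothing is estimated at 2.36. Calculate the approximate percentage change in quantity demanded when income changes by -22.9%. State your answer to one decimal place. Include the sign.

%ΔQ ≈ η × %ΔI = 2.36 × (-22.9%) = -54.0%.

-54.0%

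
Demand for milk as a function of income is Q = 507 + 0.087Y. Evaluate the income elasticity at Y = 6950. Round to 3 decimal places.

At Y = 6950: Q = 1111.650.
dQ/dY = 0.087.
η = (dQ/dY)·(Y/Q) = 0.087 × (6950/1111.650) = 0.544.

0.544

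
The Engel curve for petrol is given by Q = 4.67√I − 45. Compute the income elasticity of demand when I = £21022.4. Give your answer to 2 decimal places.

0.54

At I = 21022.4: Q = 632.108.
dQ/dI = 4.67/(2√I) = 0.0161044 at this income.
η = (dQ/dI)·(I/Q) = 0.0161044 × (21022.4/632.108) = 0.54.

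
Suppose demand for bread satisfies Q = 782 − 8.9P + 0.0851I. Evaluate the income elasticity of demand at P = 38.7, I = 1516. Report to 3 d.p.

0.228

At P = 38.7, I = 1516: Q = 566.582.
Holding P constant, ∂Q/∂I = 0.0851.
η_I = (∂Q/∂I)·(I/Q) = 0.0851 × (1516/566.582) = 0.228.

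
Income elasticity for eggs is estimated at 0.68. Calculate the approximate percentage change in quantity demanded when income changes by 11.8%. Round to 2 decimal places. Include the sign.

8.02%

%ΔQ ≈ η × %ΔI = 0.68 × 11.8% = 8.02%.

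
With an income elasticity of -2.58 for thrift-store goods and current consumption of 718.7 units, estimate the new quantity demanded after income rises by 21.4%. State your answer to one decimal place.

%ΔQ ≈ η × %ΔI = -2.58 × 21.4% = -55.212%.
New Q ≈ 718.7 × (1 − 0.55212) = 321.9.

321.9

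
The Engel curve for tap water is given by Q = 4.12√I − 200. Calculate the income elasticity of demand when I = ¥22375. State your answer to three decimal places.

At I = 22375: Q = 416.281.
dQ/dI = 4.12/(2√I) = 0.0137716 at this income.
η = (dQ/dI)·(I/Q) = 0.0137716 × (22375/416.281) = 0.740.

0.740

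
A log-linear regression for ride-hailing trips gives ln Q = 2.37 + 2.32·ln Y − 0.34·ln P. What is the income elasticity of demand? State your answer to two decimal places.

In a log-linear demand, the coefficient on ln Y is the income elasticity.
So η = 2.32.

2.32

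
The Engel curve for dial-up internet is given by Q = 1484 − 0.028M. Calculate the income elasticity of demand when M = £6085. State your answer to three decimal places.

At M = 6085: Q = 1313.620.
dQ/dM = −0.028.
η = (dQ/dM)·(M/Q) = -0.028 × (6085/1313.620) = -0.130.

-0.130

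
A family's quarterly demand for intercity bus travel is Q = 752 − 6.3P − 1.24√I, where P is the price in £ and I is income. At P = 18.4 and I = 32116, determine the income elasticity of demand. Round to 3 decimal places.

At P = 18.4, I = 32116: Q = 413.860.
Holding P constant, ∂Q/∂I = -1.24/(2√I) = -0.00345964.
η_I = (∂Q/∂I)·(I/Q) = -0.00345964 × (32116/413.860) = -0.268.

-0.268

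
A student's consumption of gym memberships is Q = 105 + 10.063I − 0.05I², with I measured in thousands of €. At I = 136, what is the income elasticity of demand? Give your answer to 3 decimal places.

-0.877

At I = 136: Q = 548.7680.
dQ/dI = 10.063 − 0.1I = -3.53700.
η = (dQ/dI)·(I/Q) = -3.53700 × (136/548.7680) = -0.877.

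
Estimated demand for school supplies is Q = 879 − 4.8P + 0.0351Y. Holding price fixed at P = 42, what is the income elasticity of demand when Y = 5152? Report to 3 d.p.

At P = 42, Y = 5152: Q = 858.235.
Holding P constant, ∂Q/∂Y = 0.0351.
η_Y = (∂Q/∂Y)·(Y/Q) = 0.0351 × (5152/858.235) = 0.211.

0.211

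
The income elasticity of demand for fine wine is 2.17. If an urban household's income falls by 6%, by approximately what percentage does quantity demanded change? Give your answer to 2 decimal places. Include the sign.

-13.02%

%ΔQ ≈ η × %ΔI = 2.17 × (-6%) = -13.02%.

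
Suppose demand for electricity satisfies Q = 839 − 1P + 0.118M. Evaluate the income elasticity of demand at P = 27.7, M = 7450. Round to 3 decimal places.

0.520

At P = 27.7, M = 7450: Q = 1690.400.
Holding P constant, ∂Q/∂M = 0.118.
η_M = (∂Q/∂M)·(M/Q) = 0.118 × (7450/1690.400) = 0.520.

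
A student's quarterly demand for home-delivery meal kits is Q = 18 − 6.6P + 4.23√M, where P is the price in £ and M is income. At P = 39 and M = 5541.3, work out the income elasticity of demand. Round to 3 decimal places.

2.086

At P = 39, M = 5541.3: Q = 75.481.
Holding P constant, ∂Q/∂M = 4.23/(2√M) = 0.0284122.
η_M = (∂Q/∂M)·(M/Q) = 0.0284122 × (5541.3/75.481) = 2.086.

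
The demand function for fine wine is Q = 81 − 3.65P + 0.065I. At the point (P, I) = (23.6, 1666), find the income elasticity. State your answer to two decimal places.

1.05

At P = 23.6, I = 1666: Q = 103.150.
Holding P constant, ∂Q/∂I = 0.065.
η_I = (∂Q/∂I)·(I/Q) = 0.065 × (1666/103.150) = 1.05.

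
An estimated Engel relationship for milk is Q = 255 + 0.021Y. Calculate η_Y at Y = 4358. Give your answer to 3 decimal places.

At Y = 4358: Q = 346.518.
dQ/dY = 0.021.
η = (dQ/dY)·(Y/Q) = 0.021 × (4358/346.518) = 0.264.

0.264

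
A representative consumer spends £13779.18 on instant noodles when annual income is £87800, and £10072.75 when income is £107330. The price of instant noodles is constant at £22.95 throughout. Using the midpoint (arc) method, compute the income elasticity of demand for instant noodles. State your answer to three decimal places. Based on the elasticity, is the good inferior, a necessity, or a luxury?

With a constant price, Q₁ = 13779.18/22.95 = 600.400 and Q₂ = 10072.75/22.95 = 438.900 (equivalently, work directly with expenditure since P cancels).
Midpoint %ΔQ = (10072.75 − 13779.18)/11925.97 = -0.31079; midpoint %ΔI = (107330 − 87800)/97565 = 0.20017.
η = -0.31079 / 0.20017 = -1.553.
η < 0 ⇒ inferior good.

-1.553 (inferior good)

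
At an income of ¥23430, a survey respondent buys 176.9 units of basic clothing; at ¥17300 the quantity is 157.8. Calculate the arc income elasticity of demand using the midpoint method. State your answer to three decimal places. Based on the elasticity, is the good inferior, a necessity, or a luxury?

0.379 (necessity)

ΔQ = 157.8 − 176.9 = -19.1; midpoint Q̄ = (176.9 + 157.8)/2 = 167.35.
ΔI = 17300 − 23430 = -6130; midpoint Ī = (23430 + 17300)/2 = 20365.
η = (ΔQ/Q̄) ÷ (ΔI/Ī) = (-19.1/167.35) ÷ (-6130/20365) = 0.379.
0 < η < 1 ⇒ necessity.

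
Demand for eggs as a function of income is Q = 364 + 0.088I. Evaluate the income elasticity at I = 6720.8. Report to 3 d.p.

At I = 6720.8: Q = 955.430.
dQ/dI = 0.088.
η = (dQ/dI)·(I/Q) = 0.088 × (6720.8/955.430) = 0.619.

0.619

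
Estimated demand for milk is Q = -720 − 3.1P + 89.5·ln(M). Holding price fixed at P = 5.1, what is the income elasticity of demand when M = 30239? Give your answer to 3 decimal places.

At P = 5.1, M = 30239: Q = 187.551.
Holding P constant, ∂Q/∂M = 89.5/M = 0.00295975.
η_M = (∂Q/∂M)·(M/Q) = 0.00295975 × (30239/187.551) = 0.477.

0.477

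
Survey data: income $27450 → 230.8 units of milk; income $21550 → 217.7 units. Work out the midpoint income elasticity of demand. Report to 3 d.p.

ΔQ = 217.7 − 230.8 = -13.1; midpoint Q̄ = (230.8 + 217.7)/2 = 224.25.
ΔI = 21550 − 27450 = -5900; midpoint Ī = (27450 + 21550)/2 = 24500.
η = (ΔQ/Q̄) ÷ (ΔI/Ī) = (-13.1/224.25) ÷ (-5900/24500) = 0.243.

0.243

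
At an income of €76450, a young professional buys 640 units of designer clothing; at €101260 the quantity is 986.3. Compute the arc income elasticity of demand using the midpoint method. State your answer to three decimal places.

1.525

ΔQ = 986.3 − 640 = 346.3; midpoint Q̄ = (640 + 986.3)/2 = 813.15.
ΔI = 101260 − 76450 = 24810; midpoint Ī = (76450 + 101260)/2 = 88855.
η = (ΔQ/Q̄) ÷ (ΔI/Ī) = (346.3/813.15) ÷ (24810/88855) = 1.525.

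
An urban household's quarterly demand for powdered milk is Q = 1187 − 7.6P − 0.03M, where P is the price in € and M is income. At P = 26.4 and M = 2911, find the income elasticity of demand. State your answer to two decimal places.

-0.10

At P = 26.4, M = 2911: Q = 899.030.
Holding P constant, ∂Q/∂M = −0.03.
η_M = (∂Q/∂M)·(M/Q) = -0.03 × (2911/899.030) = -0.10.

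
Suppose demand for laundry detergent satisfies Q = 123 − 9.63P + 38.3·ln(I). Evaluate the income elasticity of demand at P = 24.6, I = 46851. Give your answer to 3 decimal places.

At P = 24.6, I = 46851: Q = 298.008.
Holding P constant, ∂Q/∂I = 38.3/I = 0.000817485.
η_I = (∂Q/∂I)·(I/Q) = 0.000817485 × (46851/298.008) = 0.129.

0.129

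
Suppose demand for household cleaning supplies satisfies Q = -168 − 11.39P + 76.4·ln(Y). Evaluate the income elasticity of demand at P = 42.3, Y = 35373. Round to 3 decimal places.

0.508

At P = 42.3, Y = 35373: Q = 150.394.
Holding P constant, ∂Q/∂Y = 76.4/Y = 0.00215984.
η_Y = (∂Q/∂Y)·(Y/Q) = 0.00215984 × (35373/150.394) = 0.508.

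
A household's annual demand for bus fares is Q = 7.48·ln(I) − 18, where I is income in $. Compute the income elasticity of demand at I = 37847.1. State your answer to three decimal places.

0.123

At I = 37847.1: Q = 60.849.
dQ/dI = 7.48/I = 0.000197637 at this income.
η = (dQ/dI)·(I/Q) = 0.000197637 × (37847.1/60.849) = 0.123.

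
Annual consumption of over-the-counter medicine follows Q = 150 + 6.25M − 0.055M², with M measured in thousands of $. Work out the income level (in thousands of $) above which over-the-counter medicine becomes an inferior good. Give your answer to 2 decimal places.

56.82

dQ/dM = 6.25 − 0.11M.
The good is inferior where dQ/dM < 0. Setting dQ/dM = 0 gives M = 6.25 / 0.11 = 56.82.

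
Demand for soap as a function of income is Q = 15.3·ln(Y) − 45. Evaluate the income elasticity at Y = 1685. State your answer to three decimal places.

0.223

At Y = 1685: Q = 68.672.
dQ/dY = 15.3/Y = 0.00908012 at this income.
η = (dQ/dY)·(Y/Q) = 0.00908012 × (1685/68.672) = 0.223.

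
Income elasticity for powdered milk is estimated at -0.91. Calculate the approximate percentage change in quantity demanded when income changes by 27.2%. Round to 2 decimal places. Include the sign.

%ΔQ ≈ η × %ΔI = -0.91 × 27.2% = -24.75%.

-24.75%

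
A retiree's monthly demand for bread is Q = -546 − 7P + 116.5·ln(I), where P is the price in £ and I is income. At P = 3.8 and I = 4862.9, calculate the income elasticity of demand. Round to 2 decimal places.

0.28

At P = 3.8, I = 4862.9: Q = 416.414.
Holding P constant, ∂Q/∂I = 116.5/I = 0.0239569.
η_I = (∂Q/∂I)·(I/Q) = 0.0239569 × (4862.9/416.414) = 0.28.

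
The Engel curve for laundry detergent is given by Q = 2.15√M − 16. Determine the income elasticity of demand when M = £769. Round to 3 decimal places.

At M = 769: Q = 43.621.
dQ/dM = 2.15/(2√M) = 0.0387655 at this income.
η = (dQ/dM)·(M/Q) = 0.0387655 × (769/43.621) = 0.683.

0.683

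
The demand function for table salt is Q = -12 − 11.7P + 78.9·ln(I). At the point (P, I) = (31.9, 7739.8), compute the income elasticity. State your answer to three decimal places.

0.246

At P = 31.9, I = 7739.8: Q = 321.251.
Holding P constant, ∂Q/∂I = 78.9/I = 0.0101941.
η_I = (∂Q/∂I)·(I/Q) = 0.0101941 × (7739.8/321.251) = 0.246.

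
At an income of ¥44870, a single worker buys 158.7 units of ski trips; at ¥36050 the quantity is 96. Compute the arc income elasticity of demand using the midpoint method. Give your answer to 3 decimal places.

ΔQ = 96 − 158.7 = -62.7; midpoint Q̄ = (158.7 + 96)/2 = 127.35.
ΔI = 36050 − 44870 = -8820; midpoint Ī = (44870 + 36050)/2 = 40460.
η = (ΔQ/Q̄) ÷ (ΔI/Ī) = (-62.7/127.35) ÷ (-8820/40460) = 2.259.

2.259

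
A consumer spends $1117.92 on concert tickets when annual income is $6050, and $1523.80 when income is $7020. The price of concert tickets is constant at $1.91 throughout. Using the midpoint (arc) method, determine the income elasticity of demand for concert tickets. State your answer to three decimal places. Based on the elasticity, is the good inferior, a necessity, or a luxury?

With a constant price, Q₁ = 1117.92/1.91 = 585.298 and Q₂ = 1523.80/1.91 = 797.801 (equivalently, work directly with expenditure since P cancels).
Midpoint %ΔQ = (1523.80 − 1117.92)/1320.86 = 0.30728; midpoint %ΔI = (7020 − 6050)/6535 = 0.14843.
η = 0.30728 / 0.14843 = 2.070.
η > 1 ⇒ luxury.

2.070 (luxury)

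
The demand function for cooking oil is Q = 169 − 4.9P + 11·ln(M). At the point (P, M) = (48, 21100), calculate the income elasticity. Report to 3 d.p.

At P = 48, M = 21100: Q = 43.327.
Holding P constant, ∂Q/∂M = 11/M = 0.000521327.
η_M = (∂Q/∂M)·(M/Q) = 0.000521327 × (21100/43.327) = 0.254.

0.254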